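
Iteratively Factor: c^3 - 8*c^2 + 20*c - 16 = (c - 2)*(c^2 - 6*c + 8) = (c - 4)*(c - 2)*(c - 2)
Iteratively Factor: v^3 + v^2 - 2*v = (v - 1)*(v^2 + 2*v) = v*(v - 1)*(v + 2)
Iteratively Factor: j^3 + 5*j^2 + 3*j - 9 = (j + 3)*(j^2 + 2*j - 3) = (j - 1)*(j + 3)*(j + 3)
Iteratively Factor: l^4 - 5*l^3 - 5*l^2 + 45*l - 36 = (l - 4)*(l^3 - l^2 - 9*l + 9) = (l - 4)*(l - 3)*(l^2 + 2*l - 3) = (l - 4)*(l - 3)*(l + 3)*(l - 1)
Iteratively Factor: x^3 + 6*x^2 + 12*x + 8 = (x + 2)*(x^2 + 4*x + 4) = (x + 2)^2*(x + 2)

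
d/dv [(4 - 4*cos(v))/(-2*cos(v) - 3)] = -20*sin(v)/(2*cos(v) + 3)^2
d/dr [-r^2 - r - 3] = -2*r - 1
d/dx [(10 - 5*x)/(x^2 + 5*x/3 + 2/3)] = 45*(x^2 - 4*x - 4)/(9*x^4 + 30*x^3 + 37*x^2 + 20*x + 4)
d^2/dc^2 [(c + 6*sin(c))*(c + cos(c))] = -6*c*sin(c) - c*cos(c) - 2*sin(c) - 12*sin(2*c) + 12*cos(c) + 2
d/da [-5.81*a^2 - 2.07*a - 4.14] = -11.62*a - 2.07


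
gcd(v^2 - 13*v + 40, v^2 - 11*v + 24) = v - 8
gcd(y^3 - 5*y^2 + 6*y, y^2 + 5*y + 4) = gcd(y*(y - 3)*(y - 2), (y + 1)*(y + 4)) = 1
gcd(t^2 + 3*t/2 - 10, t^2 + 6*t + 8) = t + 4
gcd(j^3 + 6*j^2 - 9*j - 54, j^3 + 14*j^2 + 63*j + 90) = j^2 + 9*j + 18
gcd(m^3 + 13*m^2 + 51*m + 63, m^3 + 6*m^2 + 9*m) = m^2 + 6*m + 9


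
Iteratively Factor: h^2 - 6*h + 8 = (h - 4)*(h - 2)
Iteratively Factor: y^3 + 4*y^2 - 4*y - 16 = (y + 4)*(y^2 - 4) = (y + 2)*(y + 4)*(y - 2)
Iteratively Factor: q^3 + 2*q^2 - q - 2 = (q - 1)*(q^2 + 3*q + 2) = (q - 1)*(q + 2)*(q + 1)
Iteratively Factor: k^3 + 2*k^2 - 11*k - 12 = (k - 3)*(k^2 + 5*k + 4) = (k - 3)*(k + 1)*(k + 4)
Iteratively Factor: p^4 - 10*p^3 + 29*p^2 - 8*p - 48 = (p - 4)*(p^3 - 6*p^2 + 5*p + 12) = (p - 4)*(p - 3)*(p^2 - 3*p - 4) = (p - 4)*(p - 3)*(p + 1)*(p - 4)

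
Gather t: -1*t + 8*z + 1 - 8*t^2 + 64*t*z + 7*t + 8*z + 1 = -8*t^2 + t*(64*z + 6) + 16*z + 2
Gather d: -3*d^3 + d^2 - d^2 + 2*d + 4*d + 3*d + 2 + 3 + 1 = -3*d^3 + 9*d + 6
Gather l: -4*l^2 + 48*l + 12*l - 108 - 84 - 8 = -4*l^2 + 60*l - 200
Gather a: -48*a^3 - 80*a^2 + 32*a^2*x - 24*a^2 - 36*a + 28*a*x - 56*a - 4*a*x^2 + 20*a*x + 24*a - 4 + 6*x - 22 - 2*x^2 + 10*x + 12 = -48*a^3 + a^2*(32*x - 104) + a*(-4*x^2 + 48*x - 68) - 2*x^2 + 16*x - 14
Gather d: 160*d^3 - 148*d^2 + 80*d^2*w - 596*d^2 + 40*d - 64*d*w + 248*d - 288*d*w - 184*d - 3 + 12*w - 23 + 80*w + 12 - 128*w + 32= 160*d^3 + d^2*(80*w - 744) + d*(104 - 352*w) - 36*w + 18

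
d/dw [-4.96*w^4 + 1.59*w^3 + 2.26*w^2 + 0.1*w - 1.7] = -19.84*w^3 + 4.77*w^2 + 4.52*w + 0.1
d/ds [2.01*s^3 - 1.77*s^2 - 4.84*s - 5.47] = 6.03*s^2 - 3.54*s - 4.84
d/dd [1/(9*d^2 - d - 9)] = (1 - 18*d)/(-9*d^2 + d + 9)^2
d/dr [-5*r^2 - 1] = -10*r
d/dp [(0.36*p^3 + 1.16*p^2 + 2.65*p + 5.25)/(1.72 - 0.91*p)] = (-0.6552*p^3 + 0.802*p^2 + 3.9904*p + 9.3355)/(0.8281*p^2 - 3.1304*p + 2.9584)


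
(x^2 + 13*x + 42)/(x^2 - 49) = (x + 6)/(x - 7)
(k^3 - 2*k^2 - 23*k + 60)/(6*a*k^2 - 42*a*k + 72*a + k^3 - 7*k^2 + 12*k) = (k + 5)/(6*a + k)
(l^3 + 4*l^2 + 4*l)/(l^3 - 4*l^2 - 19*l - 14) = l*(l + 2)/(l^2 - 6*l - 7)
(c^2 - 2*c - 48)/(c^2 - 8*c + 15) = (c^2 - 2*c - 48)/(c^2 - 8*c + 15)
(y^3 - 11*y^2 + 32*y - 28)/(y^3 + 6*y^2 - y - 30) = (y^2 - 9*y + 14)/(y^2 + 8*y + 15)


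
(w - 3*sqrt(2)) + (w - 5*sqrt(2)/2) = 2*w - 11*sqrt(2)/2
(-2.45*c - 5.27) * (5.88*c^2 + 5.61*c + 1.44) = -14.406*c^3 - 44.7321*c^2 - 33.0927*c - 7.5888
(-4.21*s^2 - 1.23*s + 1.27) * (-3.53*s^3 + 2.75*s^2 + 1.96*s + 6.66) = 14.8613*s^5 - 7.2356*s^4 - 16.1172*s^3 - 26.9569*s^2 - 5.7026*s + 8.4582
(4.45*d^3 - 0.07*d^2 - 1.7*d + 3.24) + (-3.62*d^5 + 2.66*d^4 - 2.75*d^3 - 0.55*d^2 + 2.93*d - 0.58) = -3.62*d^5 + 2.66*d^4 + 1.7*d^3 - 0.62*d^2 + 1.23*d + 2.66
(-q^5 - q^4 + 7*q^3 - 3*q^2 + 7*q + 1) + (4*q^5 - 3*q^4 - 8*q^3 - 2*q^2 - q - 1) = 3*q^5 - 4*q^4 - q^3 - 5*q^2 + 6*q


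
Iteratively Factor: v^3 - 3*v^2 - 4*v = (v - 4)*(v^2 + v) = v*(v - 4)*(v + 1)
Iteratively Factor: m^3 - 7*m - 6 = (m + 2)*(m^2 - 2*m - 3) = (m + 1)*(m + 2)*(m - 3)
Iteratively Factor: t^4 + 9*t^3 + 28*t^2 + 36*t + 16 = (t + 2)*(t^3 + 7*t^2 + 14*t + 8) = (t + 2)^2*(t^2 + 5*t + 4) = (t + 1)*(t + 2)^2*(t + 4)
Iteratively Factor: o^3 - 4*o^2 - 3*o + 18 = (o - 3)*(o^2 - o - 6) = (o - 3)*(o + 2)*(o - 3)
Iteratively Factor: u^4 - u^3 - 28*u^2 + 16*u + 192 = (u - 4)*(u^3 + 3*u^2 - 16*u - 48) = (u - 4)*(u + 3)*(u^2 - 16) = (u - 4)^2*(u + 3)*(u + 4)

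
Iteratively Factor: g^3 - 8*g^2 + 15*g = (g - 3)*(g^2 - 5*g) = (g - 5)*(g - 3)*(g)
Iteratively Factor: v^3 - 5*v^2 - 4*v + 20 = (v - 5)*(v^2 - 4) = (v - 5)*(v + 2)*(v - 2)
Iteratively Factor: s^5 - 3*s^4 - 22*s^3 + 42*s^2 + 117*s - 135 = (s + 3)*(s^4 - 6*s^3 - 4*s^2 + 54*s - 45) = (s - 3)*(s + 3)*(s^3 - 3*s^2 - 13*s + 15) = (s - 5)*(s - 3)*(s + 3)*(s^2 + 2*s - 3) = (s - 5)*(s - 3)*(s + 3)^2*(s - 1)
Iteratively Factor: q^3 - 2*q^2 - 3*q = (q + 1)*(q^2 - 3*q) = q*(q + 1)*(q - 3)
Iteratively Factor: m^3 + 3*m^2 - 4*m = (m)*(m^2 + 3*m - 4) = m*(m - 1)*(m + 4)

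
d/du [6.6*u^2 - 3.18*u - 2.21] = 13.2*u - 3.18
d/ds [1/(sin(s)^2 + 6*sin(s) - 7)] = -2*(sin(s) + 3)*cos(s)/(sin(s)^2 + 6*sin(s) - 7)^2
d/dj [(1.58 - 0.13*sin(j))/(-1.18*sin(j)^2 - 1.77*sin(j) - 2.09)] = (-0.1534*sin(j)^2 + 3.7288*sin(j) + 3.0683)*cos(j)/(1.3924*sin(j)^4 + 4.1772*sin(j)^3 + 8.0653*sin(j)^2 + 7.3986*sin(j) + 4.3681)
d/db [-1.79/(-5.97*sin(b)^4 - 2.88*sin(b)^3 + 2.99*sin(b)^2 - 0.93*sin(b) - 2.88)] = (-42.7452*sin(b)^3 - 15.4656*sin(b)^2 + 10.7042*sin(b) - 1.6647)*cos(b)/(5.97*sin(b)^4 + 2.88*sin(b)^3 - 2.99*sin(b)^2 + 0.93*sin(b) + 2.88)^2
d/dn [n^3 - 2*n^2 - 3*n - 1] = 3*n^2 - 4*n - 3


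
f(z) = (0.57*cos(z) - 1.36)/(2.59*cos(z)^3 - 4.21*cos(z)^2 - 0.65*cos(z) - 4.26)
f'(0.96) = 0.17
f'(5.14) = -0.21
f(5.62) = 0.15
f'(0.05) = 0.01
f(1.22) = 0.24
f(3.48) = 0.20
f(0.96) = 0.19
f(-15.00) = 0.24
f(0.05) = 0.12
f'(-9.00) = 0.10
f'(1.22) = 0.23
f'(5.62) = -0.09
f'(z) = (0.57*cos(z) - 1.36)*(7.77*sin(z)*cos(z)^2 - 8.42*sin(z)*cos(z) - 0.65*sin(z))/(2.59*cos(z)^3 - 4.21*cos(z)^2 - 0.65*cos(z) - 4.26)^2 - 0.57*sin(z)/(2.59*cos(z)^3 - 4.21*cos(z)^2 - 0.65*cos(z) - 4.26)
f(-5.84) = 0.13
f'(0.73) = 0.11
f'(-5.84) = 0.06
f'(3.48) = 0.08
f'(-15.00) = 0.17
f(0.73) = 0.16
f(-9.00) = 0.21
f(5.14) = 0.22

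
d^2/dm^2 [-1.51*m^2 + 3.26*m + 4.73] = -3.02000000000000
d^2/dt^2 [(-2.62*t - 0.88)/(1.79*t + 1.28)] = 6.366672/(1.79*t + 1.28)^3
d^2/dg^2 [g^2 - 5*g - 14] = 2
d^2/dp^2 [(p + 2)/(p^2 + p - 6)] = 2*(-3*(p + 1)*(p^2 + p - 6) + (p + 2)*(2*p + 1)^2)/(p^2 + p - 6)^3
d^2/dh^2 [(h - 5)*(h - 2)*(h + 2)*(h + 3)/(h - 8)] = 6*(h^4 - 22*h^3 + 144*h^2 - 128*h - 364)/(h^3 - 24*h^2 + 192*h - 512)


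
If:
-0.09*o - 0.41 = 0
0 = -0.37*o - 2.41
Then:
No Solution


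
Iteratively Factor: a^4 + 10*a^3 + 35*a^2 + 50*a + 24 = (a + 3)*(a^3 + 7*a^2 + 14*a + 8) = (a + 3)*(a + 4)*(a^2 + 3*a + 2) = (a + 1)*(a + 3)*(a + 4)*(a + 2)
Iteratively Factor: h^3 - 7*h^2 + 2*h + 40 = (h - 4)*(h^2 - 3*h - 10) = (h - 5)*(h - 4)*(h + 2)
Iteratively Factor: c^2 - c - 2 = (c + 1)*(c - 2)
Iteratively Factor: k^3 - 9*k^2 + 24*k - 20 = (k - 2)*(k^2 - 7*k + 10) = (k - 5)*(k - 2)*(k - 2)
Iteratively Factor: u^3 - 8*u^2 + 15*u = (u)*(u^2 - 8*u + 15) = u*(u - 3)*(u - 5)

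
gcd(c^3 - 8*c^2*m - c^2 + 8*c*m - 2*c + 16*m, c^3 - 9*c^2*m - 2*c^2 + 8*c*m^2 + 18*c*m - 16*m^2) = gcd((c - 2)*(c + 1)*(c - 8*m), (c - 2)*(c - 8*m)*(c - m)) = c^2 - 8*c*m - 2*c + 16*m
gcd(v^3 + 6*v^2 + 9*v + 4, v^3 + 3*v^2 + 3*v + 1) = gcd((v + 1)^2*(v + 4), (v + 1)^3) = v^2 + 2*v + 1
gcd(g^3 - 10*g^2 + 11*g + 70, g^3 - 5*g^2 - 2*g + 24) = g + 2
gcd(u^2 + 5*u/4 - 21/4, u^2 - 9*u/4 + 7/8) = u - 7/4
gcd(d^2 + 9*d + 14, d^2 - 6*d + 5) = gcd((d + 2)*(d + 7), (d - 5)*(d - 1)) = 1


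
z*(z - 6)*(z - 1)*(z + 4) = z^4 - 3*z^3 - 22*z^2 + 24*z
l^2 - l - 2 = (l - 2)*(l + 1)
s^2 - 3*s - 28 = (s - 7)*(s + 4)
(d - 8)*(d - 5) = d^2 - 13*d + 40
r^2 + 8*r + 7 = (r + 1)*(r + 7)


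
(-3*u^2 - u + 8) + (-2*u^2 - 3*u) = -5*u^2 - 4*u + 8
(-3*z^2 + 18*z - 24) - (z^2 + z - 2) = -4*z^2 + 17*z - 22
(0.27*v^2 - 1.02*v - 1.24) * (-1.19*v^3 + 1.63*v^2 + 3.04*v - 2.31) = -0.3213*v^5 + 1.6539*v^4 + 0.6338*v^3 - 5.7457*v^2 - 1.4134*v + 2.8644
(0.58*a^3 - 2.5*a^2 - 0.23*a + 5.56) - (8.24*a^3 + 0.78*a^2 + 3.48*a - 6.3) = -7.66*a^3 - 3.28*a^2 - 3.71*a + 11.86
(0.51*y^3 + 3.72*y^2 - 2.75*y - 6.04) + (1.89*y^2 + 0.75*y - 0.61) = 0.51*y^3 + 5.61*y^2 - 2.0*y - 6.65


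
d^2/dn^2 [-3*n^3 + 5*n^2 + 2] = 10 - 18*n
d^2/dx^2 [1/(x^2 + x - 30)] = 2*(-x^2 - x + (2*x + 1)^2 + 30)/(x^2 + x - 30)^3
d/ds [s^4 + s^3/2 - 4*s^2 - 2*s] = 4*s^3 + 3*s^2/2 - 8*s - 2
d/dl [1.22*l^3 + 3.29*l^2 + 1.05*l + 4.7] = 3.66*l^2 + 6.58*l + 1.05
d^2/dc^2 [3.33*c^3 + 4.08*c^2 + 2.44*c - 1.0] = 19.98*c + 8.16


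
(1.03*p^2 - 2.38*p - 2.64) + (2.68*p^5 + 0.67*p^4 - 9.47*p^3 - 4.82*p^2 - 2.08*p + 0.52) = 2.68*p^5 + 0.67*p^4 - 9.47*p^3 - 3.79*p^2 - 4.46*p - 2.12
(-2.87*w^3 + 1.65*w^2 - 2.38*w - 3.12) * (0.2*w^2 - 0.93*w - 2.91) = -0.574*w^5 + 2.9991*w^4 + 6.3412*w^3 - 3.2121*w^2 + 9.8274*w + 9.0792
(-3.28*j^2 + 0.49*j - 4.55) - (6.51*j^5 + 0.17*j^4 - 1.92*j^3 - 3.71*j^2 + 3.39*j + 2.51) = -6.51*j^5 - 0.17*j^4 + 1.92*j^3 + 0.43*j^2 - 2.9*j - 7.06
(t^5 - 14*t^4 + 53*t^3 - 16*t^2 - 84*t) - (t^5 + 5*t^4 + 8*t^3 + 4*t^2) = -19*t^4 + 45*t^3 - 20*t^2 - 84*t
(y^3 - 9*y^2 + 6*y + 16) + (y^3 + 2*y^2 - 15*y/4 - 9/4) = 2*y^3 - 7*y^2 + 9*y/4 + 55/4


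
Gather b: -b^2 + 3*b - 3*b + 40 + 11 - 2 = 49 - b^2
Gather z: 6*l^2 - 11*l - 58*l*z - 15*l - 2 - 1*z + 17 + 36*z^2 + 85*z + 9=6*l^2 - 26*l + 36*z^2 + z*(84 - 58*l) + 24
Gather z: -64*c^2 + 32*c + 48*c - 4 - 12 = -64*c^2 + 80*c - 16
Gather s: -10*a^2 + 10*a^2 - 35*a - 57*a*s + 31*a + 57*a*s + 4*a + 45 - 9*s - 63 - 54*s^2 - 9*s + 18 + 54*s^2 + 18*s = 0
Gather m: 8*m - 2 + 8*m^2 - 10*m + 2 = 8*m^2 - 2*m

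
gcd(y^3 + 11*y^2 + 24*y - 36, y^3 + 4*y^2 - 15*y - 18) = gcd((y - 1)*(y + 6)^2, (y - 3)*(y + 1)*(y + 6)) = y + 6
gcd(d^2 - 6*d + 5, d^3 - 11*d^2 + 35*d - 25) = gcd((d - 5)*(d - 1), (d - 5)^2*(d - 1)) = d^2 - 6*d + 5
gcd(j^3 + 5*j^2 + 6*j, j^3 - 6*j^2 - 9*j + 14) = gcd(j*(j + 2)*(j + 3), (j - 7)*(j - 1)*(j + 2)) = j + 2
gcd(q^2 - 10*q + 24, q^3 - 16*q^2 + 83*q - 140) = q - 4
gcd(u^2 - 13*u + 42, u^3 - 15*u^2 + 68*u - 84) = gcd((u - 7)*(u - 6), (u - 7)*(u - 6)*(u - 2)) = u^2 - 13*u + 42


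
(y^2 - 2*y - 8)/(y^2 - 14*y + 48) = (y^2 - 2*y - 8)/(y^2 - 14*y + 48)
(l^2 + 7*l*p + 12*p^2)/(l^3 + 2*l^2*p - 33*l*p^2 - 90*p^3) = (-l - 4*p)/(-l^2 + l*p + 30*p^2)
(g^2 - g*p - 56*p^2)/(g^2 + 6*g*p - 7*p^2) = (-g + 8*p)/(-g + p)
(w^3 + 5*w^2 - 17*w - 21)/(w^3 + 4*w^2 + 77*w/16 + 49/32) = 32*(w^3 + 5*w^2 - 17*w - 21)/(32*w^3 + 128*w^2 + 154*w + 49)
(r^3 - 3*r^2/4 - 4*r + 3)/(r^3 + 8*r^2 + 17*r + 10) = (4*r^2 - 11*r + 6)/(4*(r^2 + 6*r + 5))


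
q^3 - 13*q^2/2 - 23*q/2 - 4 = (q - 8)*(q + 1/2)*(q + 1)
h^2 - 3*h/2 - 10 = (h - 4)*(h + 5/2)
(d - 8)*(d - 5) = d^2 - 13*d + 40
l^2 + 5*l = l*(l + 5)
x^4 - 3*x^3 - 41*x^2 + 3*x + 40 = (x - 8)*(x - 1)*(x + 1)*(x + 5)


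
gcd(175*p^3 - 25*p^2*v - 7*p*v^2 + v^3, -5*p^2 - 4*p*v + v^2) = 5*p - v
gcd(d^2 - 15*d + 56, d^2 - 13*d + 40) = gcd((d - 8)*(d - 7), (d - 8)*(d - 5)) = d - 8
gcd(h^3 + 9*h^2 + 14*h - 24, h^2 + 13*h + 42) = h + 6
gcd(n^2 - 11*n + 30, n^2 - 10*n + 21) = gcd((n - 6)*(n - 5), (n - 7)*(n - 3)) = 1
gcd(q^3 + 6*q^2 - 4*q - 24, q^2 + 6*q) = q + 6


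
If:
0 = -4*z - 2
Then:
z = -1/2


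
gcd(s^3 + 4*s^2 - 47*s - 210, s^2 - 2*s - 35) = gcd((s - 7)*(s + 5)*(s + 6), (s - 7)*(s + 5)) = s^2 - 2*s - 35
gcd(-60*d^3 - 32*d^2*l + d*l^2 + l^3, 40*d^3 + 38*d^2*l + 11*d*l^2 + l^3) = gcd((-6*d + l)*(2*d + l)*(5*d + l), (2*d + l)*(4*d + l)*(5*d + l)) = 10*d^2 + 7*d*l + l^2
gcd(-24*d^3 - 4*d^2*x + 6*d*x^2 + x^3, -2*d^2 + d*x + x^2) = 2*d + x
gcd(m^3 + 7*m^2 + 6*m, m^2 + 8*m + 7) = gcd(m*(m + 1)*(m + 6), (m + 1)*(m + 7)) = m + 1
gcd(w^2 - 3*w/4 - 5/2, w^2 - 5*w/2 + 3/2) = 1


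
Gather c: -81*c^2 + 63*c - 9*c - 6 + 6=-81*c^2 + 54*c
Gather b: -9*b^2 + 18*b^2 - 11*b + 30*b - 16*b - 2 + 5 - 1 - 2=9*b^2 + 3*b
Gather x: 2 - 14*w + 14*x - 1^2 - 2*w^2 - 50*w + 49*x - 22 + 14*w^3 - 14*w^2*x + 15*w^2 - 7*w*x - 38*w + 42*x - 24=14*w^3 + 13*w^2 - 102*w + x*(-14*w^2 - 7*w + 105) - 45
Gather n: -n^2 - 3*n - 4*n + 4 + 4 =-n^2 - 7*n + 8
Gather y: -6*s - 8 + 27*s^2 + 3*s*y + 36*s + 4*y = 27*s^2 + 30*s + y*(3*s + 4) - 8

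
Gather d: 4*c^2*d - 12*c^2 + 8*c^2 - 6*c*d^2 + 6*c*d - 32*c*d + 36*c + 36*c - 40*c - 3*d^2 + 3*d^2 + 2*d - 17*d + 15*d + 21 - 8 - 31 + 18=-4*c^2 - 6*c*d^2 + 32*c + d*(4*c^2 - 26*c)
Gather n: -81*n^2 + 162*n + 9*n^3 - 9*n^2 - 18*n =9*n^3 - 90*n^2 + 144*n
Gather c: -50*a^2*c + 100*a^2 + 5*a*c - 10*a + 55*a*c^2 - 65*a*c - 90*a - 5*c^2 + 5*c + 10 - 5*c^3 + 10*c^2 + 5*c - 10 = 100*a^2 - 100*a - 5*c^3 + c^2*(55*a + 5) + c*(-50*a^2 - 60*a + 10)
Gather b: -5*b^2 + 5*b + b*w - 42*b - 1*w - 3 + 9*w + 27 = -5*b^2 + b*(w - 37) + 8*w + 24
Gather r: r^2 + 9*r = r^2 + 9*r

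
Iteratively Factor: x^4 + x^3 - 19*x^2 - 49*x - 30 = (x - 5)*(x^3 + 6*x^2 + 11*x + 6) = (x - 5)*(x + 3)*(x^2 + 3*x + 2) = (x - 5)*(x + 1)*(x + 3)*(x + 2)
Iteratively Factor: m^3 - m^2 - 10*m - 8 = (m - 4)*(m^2 + 3*m + 2) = (m - 4)*(m + 2)*(m + 1)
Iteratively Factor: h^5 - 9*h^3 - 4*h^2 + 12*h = (h - 1)*(h^4 + h^3 - 8*h^2 - 12*h) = (h - 3)*(h - 1)*(h^3 + 4*h^2 + 4*h) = (h - 3)*(h - 1)*(h + 2)*(h^2 + 2*h) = (h - 3)*(h - 1)*(h + 2)^2*(h)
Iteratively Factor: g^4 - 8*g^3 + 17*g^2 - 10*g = (g - 5)*(g^3 - 3*g^2 + 2*g) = g*(g - 5)*(g^2 - 3*g + 2) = g*(g - 5)*(g - 1)*(g - 2)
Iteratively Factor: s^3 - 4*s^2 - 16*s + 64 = (s - 4)*(s^2 - 16) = (s - 4)*(s + 4)*(s - 4)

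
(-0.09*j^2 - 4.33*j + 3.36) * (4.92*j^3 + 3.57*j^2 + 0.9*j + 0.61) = -0.4428*j^5 - 21.6249*j^4 + 0.992099999999998*j^3 + 8.0433*j^2 + 0.3827*j + 2.0496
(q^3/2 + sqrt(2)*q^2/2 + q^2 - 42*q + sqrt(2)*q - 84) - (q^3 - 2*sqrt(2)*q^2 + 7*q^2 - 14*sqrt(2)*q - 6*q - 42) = -q^3/2 - 6*q^2 + 5*sqrt(2)*q^2/2 - 36*q + 15*sqrt(2)*q - 42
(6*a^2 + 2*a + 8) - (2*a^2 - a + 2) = 4*a^2 + 3*a + 6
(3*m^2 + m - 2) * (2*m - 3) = 6*m^3 - 7*m^2 - 7*m + 6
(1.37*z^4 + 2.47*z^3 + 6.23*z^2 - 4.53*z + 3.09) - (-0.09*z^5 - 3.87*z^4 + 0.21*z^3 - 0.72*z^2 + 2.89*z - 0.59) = 0.09*z^5 + 5.24*z^4 + 2.26*z^3 + 6.95*z^2 - 7.42*z + 3.68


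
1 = 1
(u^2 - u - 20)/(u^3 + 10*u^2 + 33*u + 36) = (u - 5)/(u^2 + 6*u + 9)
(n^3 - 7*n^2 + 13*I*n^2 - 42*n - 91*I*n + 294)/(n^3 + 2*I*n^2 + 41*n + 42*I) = (n^2 + n*(-7 + 6*I) - 42*I)/(n^2 - 5*I*n + 6)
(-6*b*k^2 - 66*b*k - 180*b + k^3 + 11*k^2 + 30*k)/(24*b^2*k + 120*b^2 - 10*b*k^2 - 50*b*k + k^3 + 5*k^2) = (-k - 6)/(4*b - k)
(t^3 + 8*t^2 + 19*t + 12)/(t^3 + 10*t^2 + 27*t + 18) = (t + 4)/(t + 6)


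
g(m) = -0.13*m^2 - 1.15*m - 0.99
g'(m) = -0.26*m - 1.15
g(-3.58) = 1.46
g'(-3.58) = -0.22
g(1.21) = -2.57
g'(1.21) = -1.46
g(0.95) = -2.20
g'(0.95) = -1.40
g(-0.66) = -0.29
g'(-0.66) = -0.98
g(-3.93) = 1.52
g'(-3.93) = -0.13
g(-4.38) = 1.55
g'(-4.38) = -0.01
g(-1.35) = 0.33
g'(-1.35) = -0.80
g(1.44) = -2.92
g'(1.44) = -1.52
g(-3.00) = 1.29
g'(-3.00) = -0.37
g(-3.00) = 1.29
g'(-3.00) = -0.37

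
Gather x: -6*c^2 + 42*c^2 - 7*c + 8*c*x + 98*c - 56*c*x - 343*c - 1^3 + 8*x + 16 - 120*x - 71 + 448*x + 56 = 36*c^2 - 252*c + x*(336 - 48*c)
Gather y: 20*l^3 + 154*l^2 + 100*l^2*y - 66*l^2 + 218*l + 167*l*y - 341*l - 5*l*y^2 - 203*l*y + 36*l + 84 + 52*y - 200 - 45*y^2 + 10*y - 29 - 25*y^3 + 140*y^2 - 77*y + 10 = 20*l^3 + 88*l^2 - 87*l - 25*y^3 + y^2*(95 - 5*l) + y*(100*l^2 - 36*l - 15) - 135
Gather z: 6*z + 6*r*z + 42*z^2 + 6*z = 42*z^2 + z*(6*r + 12)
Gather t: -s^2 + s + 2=-s^2 + s + 2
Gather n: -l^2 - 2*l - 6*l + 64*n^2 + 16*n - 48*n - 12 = -l^2 - 8*l + 64*n^2 - 32*n - 12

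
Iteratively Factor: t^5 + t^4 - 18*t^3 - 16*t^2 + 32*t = (t)*(t^4 + t^3 - 18*t^2 - 16*t + 32) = t*(t - 1)*(t^3 + 2*t^2 - 16*t - 32) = t*(t - 4)*(t - 1)*(t^2 + 6*t + 8) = t*(t - 4)*(t - 1)*(t + 4)*(t + 2)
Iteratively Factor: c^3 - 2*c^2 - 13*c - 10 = (c + 2)*(c^2 - 4*c - 5) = (c + 1)*(c + 2)*(c - 5)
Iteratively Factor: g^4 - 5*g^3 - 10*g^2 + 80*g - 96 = (g - 2)*(g^3 - 3*g^2 - 16*g + 48) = (g - 2)*(g + 4)*(g^2 - 7*g + 12) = (g - 3)*(g - 2)*(g + 4)*(g - 4)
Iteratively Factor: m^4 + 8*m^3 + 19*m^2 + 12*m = (m)*(m^3 + 8*m^2 + 19*m + 12) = m*(m + 3)*(m^2 + 5*m + 4) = m*(m + 1)*(m + 3)*(m + 4)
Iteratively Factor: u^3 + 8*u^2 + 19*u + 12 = (u + 3)*(u^2 + 5*u + 4) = (u + 3)*(u + 4)*(u + 1)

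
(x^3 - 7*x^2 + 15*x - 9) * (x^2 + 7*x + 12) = x^5 - 22*x^3 + 12*x^2 + 117*x - 108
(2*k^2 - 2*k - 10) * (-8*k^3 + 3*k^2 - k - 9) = -16*k^5 + 22*k^4 + 72*k^3 - 46*k^2 + 28*k + 90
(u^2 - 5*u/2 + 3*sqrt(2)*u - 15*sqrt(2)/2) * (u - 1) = u^3 - 7*u^2/2 + 3*sqrt(2)*u^2 - 21*sqrt(2)*u/2 + 5*u/2 + 15*sqrt(2)/2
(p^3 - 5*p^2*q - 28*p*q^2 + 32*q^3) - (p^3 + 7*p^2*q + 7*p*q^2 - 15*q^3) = -12*p^2*q - 35*p*q^2 + 47*q^3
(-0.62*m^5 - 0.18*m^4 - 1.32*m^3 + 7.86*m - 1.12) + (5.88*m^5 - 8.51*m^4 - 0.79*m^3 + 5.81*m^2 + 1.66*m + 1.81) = 5.26*m^5 - 8.69*m^4 - 2.11*m^3 + 5.81*m^2 + 9.52*m + 0.69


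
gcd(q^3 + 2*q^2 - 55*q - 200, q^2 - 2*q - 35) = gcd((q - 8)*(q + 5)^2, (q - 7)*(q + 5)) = q + 5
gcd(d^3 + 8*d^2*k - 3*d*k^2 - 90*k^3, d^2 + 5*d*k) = d + 5*k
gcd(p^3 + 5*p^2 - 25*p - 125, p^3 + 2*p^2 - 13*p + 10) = p + 5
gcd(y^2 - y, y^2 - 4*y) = y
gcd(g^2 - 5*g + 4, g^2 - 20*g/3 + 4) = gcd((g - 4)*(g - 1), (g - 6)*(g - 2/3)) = 1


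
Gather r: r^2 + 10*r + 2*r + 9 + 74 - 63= r^2 + 12*r + 20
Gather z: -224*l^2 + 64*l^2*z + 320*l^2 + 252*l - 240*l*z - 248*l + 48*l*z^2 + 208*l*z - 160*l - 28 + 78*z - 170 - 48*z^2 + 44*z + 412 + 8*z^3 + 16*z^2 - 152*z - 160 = 96*l^2 - 156*l + 8*z^3 + z^2*(48*l - 32) + z*(64*l^2 - 32*l - 30) + 54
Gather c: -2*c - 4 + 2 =-2*c - 2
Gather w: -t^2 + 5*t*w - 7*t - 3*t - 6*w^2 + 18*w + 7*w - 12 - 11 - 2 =-t^2 - 10*t - 6*w^2 + w*(5*t + 25) - 25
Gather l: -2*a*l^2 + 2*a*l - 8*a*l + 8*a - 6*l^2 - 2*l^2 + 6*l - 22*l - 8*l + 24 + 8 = 8*a + l^2*(-2*a - 8) + l*(-6*a - 24) + 32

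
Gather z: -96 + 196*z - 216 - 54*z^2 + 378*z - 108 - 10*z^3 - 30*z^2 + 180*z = -10*z^3 - 84*z^2 + 754*z - 420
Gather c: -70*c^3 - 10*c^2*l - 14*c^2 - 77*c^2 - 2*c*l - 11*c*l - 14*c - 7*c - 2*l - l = -70*c^3 + c^2*(-10*l - 91) + c*(-13*l - 21) - 3*l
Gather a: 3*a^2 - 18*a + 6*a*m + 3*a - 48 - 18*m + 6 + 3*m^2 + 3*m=3*a^2 + a*(6*m - 15) + 3*m^2 - 15*m - 42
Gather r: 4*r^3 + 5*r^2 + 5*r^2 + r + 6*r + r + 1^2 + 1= 4*r^3 + 10*r^2 + 8*r + 2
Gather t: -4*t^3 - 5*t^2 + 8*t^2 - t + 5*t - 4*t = -4*t^3 + 3*t^2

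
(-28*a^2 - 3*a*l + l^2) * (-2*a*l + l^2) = 56*a^3*l - 22*a^2*l^2 - 5*a*l^3 + l^4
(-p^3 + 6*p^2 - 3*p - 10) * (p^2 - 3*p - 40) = -p^5 + 9*p^4 + 19*p^3 - 241*p^2 + 150*p + 400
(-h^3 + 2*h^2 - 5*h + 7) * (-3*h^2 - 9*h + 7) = 3*h^5 + 3*h^4 - 10*h^3 + 38*h^2 - 98*h + 49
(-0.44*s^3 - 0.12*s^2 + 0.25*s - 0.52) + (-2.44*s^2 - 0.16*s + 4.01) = -0.44*s^3 - 2.56*s^2 + 0.09*s + 3.49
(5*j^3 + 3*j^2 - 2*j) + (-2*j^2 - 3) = 5*j^3 + j^2 - 2*j - 3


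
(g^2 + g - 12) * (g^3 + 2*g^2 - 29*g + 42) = g^5 + 3*g^4 - 39*g^3 - 11*g^2 + 390*g - 504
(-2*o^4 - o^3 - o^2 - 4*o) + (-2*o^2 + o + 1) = -2*o^4 - o^3 - 3*o^2 - 3*o + 1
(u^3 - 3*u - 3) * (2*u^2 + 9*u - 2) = 2*u^5 + 9*u^4 - 8*u^3 - 33*u^2 - 21*u + 6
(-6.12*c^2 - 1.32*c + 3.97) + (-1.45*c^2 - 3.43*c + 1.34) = -7.57*c^2 - 4.75*c + 5.31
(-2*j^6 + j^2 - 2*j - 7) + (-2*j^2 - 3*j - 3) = -2*j^6 - j^2 - 5*j - 10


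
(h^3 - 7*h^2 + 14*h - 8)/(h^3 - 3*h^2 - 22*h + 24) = (h^2 - 6*h + 8)/(h^2 - 2*h - 24)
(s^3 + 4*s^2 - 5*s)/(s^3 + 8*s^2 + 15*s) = (s - 1)/(s + 3)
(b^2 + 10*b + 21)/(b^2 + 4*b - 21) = (b + 3)/(b - 3)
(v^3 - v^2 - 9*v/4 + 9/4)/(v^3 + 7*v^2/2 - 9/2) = (v - 3/2)/(v + 3)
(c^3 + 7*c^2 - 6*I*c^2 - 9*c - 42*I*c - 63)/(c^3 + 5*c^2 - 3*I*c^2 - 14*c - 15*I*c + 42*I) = (c - 3*I)/(c - 2)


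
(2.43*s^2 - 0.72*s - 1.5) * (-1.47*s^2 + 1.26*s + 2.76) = -3.5721*s^4 + 4.1202*s^3 + 8.0046*s^2 - 3.8772*s - 4.14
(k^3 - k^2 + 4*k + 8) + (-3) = k^3 - k^2 + 4*k + 5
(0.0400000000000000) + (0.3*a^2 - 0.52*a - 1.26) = 0.3*a^2 - 0.52*a - 1.22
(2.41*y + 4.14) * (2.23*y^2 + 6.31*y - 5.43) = 5.3743*y^3 + 24.4393*y^2 + 13.0371*y - 22.4802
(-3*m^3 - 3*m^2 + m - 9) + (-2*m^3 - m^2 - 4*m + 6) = -5*m^3 - 4*m^2 - 3*m - 3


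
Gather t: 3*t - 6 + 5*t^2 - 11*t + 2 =5*t^2 - 8*t - 4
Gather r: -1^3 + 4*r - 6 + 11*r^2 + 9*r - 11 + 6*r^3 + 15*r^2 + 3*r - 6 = 6*r^3 + 26*r^2 + 16*r - 24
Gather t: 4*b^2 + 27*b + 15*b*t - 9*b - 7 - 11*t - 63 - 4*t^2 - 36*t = 4*b^2 + 18*b - 4*t^2 + t*(15*b - 47) - 70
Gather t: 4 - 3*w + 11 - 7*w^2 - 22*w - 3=-7*w^2 - 25*w + 12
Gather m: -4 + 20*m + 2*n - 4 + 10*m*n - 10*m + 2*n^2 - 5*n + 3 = m*(10*n + 10) + 2*n^2 - 3*n - 5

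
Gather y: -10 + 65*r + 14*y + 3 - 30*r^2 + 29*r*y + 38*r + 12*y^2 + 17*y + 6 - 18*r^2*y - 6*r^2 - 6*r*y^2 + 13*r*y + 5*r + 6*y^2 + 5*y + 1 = -36*r^2 + 108*r + y^2*(18 - 6*r) + y*(-18*r^2 + 42*r + 36)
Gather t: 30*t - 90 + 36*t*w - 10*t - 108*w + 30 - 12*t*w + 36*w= t*(24*w + 20) - 72*w - 60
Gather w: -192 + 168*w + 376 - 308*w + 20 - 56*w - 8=196 - 196*w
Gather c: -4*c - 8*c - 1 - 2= -12*c - 3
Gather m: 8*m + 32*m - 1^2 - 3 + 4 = 40*m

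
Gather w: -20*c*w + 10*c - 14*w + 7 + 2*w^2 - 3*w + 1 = 10*c + 2*w^2 + w*(-20*c - 17) + 8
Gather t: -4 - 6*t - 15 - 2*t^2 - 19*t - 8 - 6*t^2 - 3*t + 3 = -8*t^2 - 28*t - 24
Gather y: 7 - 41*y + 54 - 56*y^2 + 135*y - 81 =-56*y^2 + 94*y - 20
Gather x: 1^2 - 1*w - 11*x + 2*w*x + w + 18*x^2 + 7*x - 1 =18*x^2 + x*(2*w - 4)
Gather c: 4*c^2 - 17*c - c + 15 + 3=4*c^2 - 18*c + 18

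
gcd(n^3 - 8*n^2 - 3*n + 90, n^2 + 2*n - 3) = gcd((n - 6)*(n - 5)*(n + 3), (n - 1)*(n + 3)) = n + 3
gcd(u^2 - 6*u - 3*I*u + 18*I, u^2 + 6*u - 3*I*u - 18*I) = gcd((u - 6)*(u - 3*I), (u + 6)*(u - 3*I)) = u - 3*I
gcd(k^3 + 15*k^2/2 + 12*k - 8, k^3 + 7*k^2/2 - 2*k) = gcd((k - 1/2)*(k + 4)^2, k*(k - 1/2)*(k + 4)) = k^2 + 7*k/2 - 2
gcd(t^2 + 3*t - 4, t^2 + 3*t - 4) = t^2 + 3*t - 4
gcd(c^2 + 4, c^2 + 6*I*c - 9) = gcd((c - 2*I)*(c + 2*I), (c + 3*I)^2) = 1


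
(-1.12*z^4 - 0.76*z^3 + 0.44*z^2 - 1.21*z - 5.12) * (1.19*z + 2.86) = -1.3328*z^5 - 4.1076*z^4 - 1.65*z^3 - 0.1815*z^2 - 9.5534*z - 14.6432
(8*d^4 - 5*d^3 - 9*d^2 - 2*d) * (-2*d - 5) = -16*d^5 - 30*d^4 + 43*d^3 + 49*d^2 + 10*d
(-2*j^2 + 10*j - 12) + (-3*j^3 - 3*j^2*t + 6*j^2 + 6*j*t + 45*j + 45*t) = -3*j^3 - 3*j^2*t + 4*j^2 + 6*j*t + 55*j + 45*t - 12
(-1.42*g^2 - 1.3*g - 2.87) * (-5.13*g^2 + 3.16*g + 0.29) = 7.2846*g^4 + 2.1818*g^3 + 10.2033*g^2 - 9.4462*g - 0.8323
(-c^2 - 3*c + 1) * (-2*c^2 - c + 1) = 2*c^4 + 7*c^3 - 4*c + 1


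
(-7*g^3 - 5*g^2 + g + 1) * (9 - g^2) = 7*g^5 + 5*g^4 - 64*g^3 - 46*g^2 + 9*g + 9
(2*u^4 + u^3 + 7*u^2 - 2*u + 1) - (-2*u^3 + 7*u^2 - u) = 2*u^4 + 3*u^3 - u + 1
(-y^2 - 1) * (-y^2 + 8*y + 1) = y^4 - 8*y^3 - 8*y - 1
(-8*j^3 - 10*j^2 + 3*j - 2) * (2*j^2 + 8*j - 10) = -16*j^5 - 84*j^4 + 6*j^3 + 120*j^2 - 46*j + 20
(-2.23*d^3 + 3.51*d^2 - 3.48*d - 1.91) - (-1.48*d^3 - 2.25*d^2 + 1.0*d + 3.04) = -0.75*d^3 + 5.76*d^2 - 4.48*d - 4.95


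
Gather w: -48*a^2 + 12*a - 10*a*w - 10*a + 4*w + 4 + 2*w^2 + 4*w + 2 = -48*a^2 + 2*a + 2*w^2 + w*(8 - 10*a) + 6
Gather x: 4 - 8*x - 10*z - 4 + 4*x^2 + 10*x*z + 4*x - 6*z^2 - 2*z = 4*x^2 + x*(10*z - 4) - 6*z^2 - 12*z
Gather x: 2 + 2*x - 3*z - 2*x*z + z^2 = x*(2 - 2*z) + z^2 - 3*z + 2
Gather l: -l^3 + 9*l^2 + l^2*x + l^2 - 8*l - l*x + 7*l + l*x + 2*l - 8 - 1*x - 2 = -l^3 + l^2*(x + 10) + l - x - 10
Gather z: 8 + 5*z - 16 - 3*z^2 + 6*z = -3*z^2 + 11*z - 8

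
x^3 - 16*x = x*(x - 4)*(x + 4)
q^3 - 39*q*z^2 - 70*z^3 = (q - 7*z)*(q + 2*z)*(q + 5*z)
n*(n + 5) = n^2 + 5*n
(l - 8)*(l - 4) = l^2 - 12*l + 32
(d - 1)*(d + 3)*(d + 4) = d^3 + 6*d^2 + 5*d - 12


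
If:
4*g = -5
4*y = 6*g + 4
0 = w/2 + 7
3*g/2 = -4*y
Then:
No Solution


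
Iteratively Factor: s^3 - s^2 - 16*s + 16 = (s - 1)*(s^2 - 16) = (s - 4)*(s - 1)*(s + 4)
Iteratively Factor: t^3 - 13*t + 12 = (t + 4)*(t^2 - 4*t + 3) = (t - 3)*(t + 4)*(t - 1)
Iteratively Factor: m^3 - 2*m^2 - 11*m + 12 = (m + 3)*(m^2 - 5*m + 4) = (m - 1)*(m + 3)*(m - 4)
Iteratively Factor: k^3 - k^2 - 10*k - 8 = (k + 2)*(k^2 - 3*k - 4) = (k + 1)*(k + 2)*(k - 4)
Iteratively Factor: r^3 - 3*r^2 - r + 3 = (r + 1)*(r^2 - 4*r + 3) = (r - 1)*(r + 1)*(r - 3)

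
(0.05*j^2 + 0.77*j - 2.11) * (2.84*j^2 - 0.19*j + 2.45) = 0.142*j^4 + 2.1773*j^3 - 6.0162*j^2 + 2.2874*j - 5.1695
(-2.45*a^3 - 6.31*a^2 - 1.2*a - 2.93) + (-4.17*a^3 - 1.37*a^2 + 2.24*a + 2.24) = -6.62*a^3 - 7.68*a^2 + 1.04*a - 0.69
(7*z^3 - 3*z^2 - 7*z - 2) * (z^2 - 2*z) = 7*z^5 - 17*z^4 - z^3 + 12*z^2 + 4*z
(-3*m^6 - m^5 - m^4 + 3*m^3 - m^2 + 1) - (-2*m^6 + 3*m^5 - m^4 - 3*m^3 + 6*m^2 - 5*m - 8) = -m^6 - 4*m^5 + 6*m^3 - 7*m^2 + 5*m + 9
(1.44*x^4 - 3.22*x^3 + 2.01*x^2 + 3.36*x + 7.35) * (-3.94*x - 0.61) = -5.6736*x^5 + 11.8084*x^4 - 5.9552*x^3 - 14.4645*x^2 - 31.0086*x - 4.4835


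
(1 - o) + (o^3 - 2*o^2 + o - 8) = o^3 - 2*o^2 - 7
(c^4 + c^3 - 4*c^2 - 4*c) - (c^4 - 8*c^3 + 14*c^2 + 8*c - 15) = 9*c^3 - 18*c^2 - 12*c + 15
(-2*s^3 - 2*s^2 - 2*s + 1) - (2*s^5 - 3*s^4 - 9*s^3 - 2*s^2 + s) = -2*s^5 + 3*s^4 + 7*s^3 - 3*s + 1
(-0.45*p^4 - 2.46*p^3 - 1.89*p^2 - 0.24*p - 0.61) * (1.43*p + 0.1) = -0.6435*p^5 - 3.5628*p^4 - 2.9487*p^3 - 0.5322*p^2 - 0.8963*p - 0.061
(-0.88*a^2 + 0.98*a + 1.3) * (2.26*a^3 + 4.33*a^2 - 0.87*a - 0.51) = -1.9888*a^5 - 1.5956*a^4 + 7.947*a^3 + 5.2252*a^2 - 1.6308*a - 0.663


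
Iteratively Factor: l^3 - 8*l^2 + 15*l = (l)*(l^2 - 8*l + 15) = l*(l - 3)*(l - 5)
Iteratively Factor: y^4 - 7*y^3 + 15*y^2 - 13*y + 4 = (y - 1)*(y^3 - 6*y^2 + 9*y - 4) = (y - 4)*(y - 1)*(y^2 - 2*y + 1) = (y - 4)*(y - 1)^2*(y - 1)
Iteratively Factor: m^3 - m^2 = (m)*(m^2 - m) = m*(m - 1)*(m)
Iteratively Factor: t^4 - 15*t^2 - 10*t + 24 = (t - 1)*(t^3 + t^2 - 14*t - 24) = (t - 4)*(t - 1)*(t^2 + 5*t + 6) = (t - 4)*(t - 1)*(t + 3)*(t + 2)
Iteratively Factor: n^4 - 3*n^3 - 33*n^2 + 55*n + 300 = (n - 5)*(n^3 + 2*n^2 - 23*n - 60) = (n - 5)*(n + 4)*(n^2 - 2*n - 15) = (n - 5)^2*(n + 4)*(n + 3)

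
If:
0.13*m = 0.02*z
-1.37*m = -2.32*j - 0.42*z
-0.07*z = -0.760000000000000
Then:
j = -0.98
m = 1.67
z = 10.86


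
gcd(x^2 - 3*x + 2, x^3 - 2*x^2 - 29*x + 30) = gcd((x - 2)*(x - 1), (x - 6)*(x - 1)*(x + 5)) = x - 1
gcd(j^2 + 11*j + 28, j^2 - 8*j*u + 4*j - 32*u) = j + 4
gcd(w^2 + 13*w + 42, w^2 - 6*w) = 1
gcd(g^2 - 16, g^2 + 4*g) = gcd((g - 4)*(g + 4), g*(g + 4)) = g + 4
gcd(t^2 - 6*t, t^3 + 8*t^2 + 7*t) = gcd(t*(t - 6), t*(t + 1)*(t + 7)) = t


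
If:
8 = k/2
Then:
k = 16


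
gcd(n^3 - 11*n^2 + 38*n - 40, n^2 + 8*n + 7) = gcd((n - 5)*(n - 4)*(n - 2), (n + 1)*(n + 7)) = 1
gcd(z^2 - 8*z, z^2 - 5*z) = z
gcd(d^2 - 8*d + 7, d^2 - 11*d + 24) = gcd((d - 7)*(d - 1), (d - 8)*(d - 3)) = 1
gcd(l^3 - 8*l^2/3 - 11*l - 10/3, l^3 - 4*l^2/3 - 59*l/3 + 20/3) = l - 5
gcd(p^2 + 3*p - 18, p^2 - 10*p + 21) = p - 3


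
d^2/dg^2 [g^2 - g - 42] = 2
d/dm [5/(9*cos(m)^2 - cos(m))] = 5*(-sin(m)/cos(m)^2 + 18*tan(m))/(9*cos(m) - 1)^2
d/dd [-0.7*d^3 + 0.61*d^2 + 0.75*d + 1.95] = -2.1*d^2 + 1.22*d + 0.75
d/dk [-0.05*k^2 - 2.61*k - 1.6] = -0.1*k - 2.61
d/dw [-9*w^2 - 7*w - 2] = -18*w - 7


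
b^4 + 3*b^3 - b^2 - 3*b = b*(b - 1)*(b + 1)*(b + 3)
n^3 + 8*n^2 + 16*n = n*(n + 4)^2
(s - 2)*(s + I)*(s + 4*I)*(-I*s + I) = -I*s^4 + 5*s^3 + 3*I*s^3 - 15*s^2 + 2*I*s^2 + 10*s - 12*I*s + 8*I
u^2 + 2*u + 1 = (u + 1)^2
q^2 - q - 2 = (q - 2)*(q + 1)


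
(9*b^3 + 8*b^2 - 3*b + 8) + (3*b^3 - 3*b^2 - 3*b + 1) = 12*b^3 + 5*b^2 - 6*b + 9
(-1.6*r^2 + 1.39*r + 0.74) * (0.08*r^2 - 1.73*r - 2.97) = -0.128*r^4 + 2.8792*r^3 + 2.4065*r^2 - 5.4085*r - 2.1978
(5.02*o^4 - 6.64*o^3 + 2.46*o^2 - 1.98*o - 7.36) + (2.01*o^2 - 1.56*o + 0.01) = 5.02*o^4 - 6.64*o^3 + 4.47*o^2 - 3.54*o - 7.35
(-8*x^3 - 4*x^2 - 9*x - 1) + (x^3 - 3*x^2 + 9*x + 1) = -7*x^3 - 7*x^2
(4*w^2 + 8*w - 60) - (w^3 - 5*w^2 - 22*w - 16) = -w^3 + 9*w^2 + 30*w - 44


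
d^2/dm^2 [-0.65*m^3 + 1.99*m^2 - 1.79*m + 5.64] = 3.98 - 3.9*m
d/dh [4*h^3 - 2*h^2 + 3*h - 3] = 12*h^2 - 4*h + 3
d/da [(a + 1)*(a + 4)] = 2*a + 5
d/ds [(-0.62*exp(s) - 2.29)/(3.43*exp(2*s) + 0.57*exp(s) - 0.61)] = (2.1266*exp(2*s) + 15.7094*exp(s) + 1.6835)*exp(s)/(11.7649*exp(4*s) + 3.9102*exp(3*s) - 3.8597*exp(2*s) - 0.6954*exp(s) + 0.3721)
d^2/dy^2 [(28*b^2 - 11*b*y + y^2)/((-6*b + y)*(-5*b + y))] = b^2*(-364*b^2 + 132*b*y - 12*y^2)/(27000*b^6 - 29700*b^5*y + 13590*b^4*y^2 - 3311*b^3*y^3 + 453*b^2*y^4 - 33*b*y^5 + y^6)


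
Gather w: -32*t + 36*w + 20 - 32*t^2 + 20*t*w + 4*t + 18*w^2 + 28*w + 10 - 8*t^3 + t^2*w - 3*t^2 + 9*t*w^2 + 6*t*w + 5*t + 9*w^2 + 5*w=-8*t^3 - 35*t^2 - 23*t + w^2*(9*t + 27) + w*(t^2 + 26*t + 69) + 30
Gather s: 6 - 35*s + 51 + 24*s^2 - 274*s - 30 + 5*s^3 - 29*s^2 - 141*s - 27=5*s^3 - 5*s^2 - 450*s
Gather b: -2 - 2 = -4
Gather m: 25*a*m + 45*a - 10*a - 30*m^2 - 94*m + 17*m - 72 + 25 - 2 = 35*a - 30*m^2 + m*(25*a - 77) - 49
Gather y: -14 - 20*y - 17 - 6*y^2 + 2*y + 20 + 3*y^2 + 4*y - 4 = -3*y^2 - 14*y - 15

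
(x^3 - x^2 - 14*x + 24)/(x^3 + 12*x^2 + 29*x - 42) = (x^3 - x^2 - 14*x + 24)/(x^3 + 12*x^2 + 29*x - 42)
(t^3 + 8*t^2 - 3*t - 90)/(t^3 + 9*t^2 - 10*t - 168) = (t^2 + 2*t - 15)/(t^2 + 3*t - 28)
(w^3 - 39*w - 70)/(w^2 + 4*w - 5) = (w^2 - 5*w - 14)/(w - 1)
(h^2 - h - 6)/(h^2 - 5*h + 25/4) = 4*(h^2 - h - 6)/(4*h^2 - 20*h + 25)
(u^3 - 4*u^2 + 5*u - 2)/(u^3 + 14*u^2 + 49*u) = (u^3 - 4*u^2 + 5*u - 2)/(u*(u^2 + 14*u + 49))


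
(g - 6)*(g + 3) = g^2 - 3*g - 18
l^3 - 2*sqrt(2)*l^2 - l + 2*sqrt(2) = (l - 1)*(l + 1)*(l - 2*sqrt(2))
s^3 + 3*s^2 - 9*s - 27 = (s - 3)*(s + 3)^2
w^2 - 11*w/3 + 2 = (w - 3)*(w - 2/3)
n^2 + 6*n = n*(n + 6)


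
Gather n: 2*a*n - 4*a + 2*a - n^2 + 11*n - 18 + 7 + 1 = -2*a - n^2 + n*(2*a + 11) - 10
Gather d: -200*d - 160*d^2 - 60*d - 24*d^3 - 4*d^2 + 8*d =-24*d^3 - 164*d^2 - 252*d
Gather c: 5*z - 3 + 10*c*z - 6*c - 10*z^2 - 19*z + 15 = c*(10*z - 6) - 10*z^2 - 14*z + 12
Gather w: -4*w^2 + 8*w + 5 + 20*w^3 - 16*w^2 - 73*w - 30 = 20*w^3 - 20*w^2 - 65*w - 25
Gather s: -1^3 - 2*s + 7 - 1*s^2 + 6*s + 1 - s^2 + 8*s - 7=-2*s^2 + 12*s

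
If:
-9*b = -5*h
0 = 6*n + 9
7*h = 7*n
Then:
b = -5/6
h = -3/2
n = -3/2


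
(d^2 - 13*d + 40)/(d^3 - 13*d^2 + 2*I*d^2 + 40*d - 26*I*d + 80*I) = 1/(d + 2*I)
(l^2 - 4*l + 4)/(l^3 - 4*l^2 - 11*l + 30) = (l - 2)/(l^2 - 2*l - 15)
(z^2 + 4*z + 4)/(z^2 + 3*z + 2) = (z + 2)/(z + 1)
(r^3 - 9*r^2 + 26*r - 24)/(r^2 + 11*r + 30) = (r^3 - 9*r^2 + 26*r - 24)/(r^2 + 11*r + 30)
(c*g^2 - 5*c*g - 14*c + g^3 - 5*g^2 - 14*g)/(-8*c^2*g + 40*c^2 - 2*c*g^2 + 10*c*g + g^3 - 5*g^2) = (-c*g^2 + 5*c*g + 14*c - g^3 + 5*g^2 + 14*g)/(8*c^2*g - 40*c^2 + 2*c*g^2 - 10*c*g - g^3 + 5*g^2)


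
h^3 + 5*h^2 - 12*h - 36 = (h - 3)*(h + 2)*(h + 6)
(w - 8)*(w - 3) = w^2 - 11*w + 24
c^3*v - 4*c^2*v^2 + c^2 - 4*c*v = c*(c - 4*v)*(c*v + 1)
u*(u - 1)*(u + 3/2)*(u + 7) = u^4 + 15*u^3/2 + 2*u^2 - 21*u/2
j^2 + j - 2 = (j - 1)*(j + 2)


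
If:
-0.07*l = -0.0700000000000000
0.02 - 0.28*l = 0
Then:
No Solution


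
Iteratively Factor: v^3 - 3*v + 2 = (v - 1)*(v^2 + v - 2) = (v - 1)^2*(v + 2)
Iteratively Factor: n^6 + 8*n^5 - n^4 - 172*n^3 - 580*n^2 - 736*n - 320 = (n + 4)*(n^5 + 4*n^4 - 17*n^3 - 104*n^2 - 164*n - 80) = (n + 2)*(n + 4)*(n^4 + 2*n^3 - 21*n^2 - 62*n - 40) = (n + 1)*(n + 2)*(n + 4)*(n^3 + n^2 - 22*n - 40) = (n + 1)*(n + 2)^2*(n + 4)*(n^2 - n - 20) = (n + 1)*(n + 2)^2*(n + 4)^2*(n - 5)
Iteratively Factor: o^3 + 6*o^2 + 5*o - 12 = (o + 3)*(o^2 + 3*o - 4) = (o - 1)*(o + 3)*(o + 4)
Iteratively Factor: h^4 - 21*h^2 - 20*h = (h + 1)*(h^3 - h^2 - 20*h) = (h + 1)*(h + 4)*(h^2 - 5*h) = (h - 5)*(h + 1)*(h + 4)*(h)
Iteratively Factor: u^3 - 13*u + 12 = (u - 3)*(u^2 + 3*u - 4) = (u - 3)*(u - 1)*(u + 4)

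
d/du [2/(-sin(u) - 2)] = 2*cos(u)/(sin(u) + 2)^2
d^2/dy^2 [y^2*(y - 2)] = 6*y - 4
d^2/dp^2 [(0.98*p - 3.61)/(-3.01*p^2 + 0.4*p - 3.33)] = (-(0.98*p - 3.61)*(6.02*p - 0.4)*(12.04*p - 0.8) + (17.6988*p - 22.5162)*(3.01*p^2 - 0.4*p + 3.33))/(3.01*p^2 - 0.4*p + 3.33)^3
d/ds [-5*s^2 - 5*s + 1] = -10*s - 5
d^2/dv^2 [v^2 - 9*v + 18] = 2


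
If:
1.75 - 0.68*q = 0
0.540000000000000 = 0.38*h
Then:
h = 1.42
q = 2.57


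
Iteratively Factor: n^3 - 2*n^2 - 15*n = (n - 5)*(n^2 + 3*n) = n*(n - 5)*(n + 3)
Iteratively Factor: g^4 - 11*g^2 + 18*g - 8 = (g - 2)*(g^3 + 2*g^2 - 7*g + 4) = (g - 2)*(g - 1)*(g^2 + 3*g - 4) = (g - 2)*(g - 1)^2*(g + 4)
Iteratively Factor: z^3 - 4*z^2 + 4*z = (z - 2)*(z^2 - 2*z) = (z - 2)^2*(z)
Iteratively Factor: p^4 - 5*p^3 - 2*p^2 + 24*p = (p - 3)*(p^3 - 2*p^2 - 8*p) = (p - 3)*(p + 2)*(p^2 - 4*p) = (p - 4)*(p - 3)*(p + 2)*(p)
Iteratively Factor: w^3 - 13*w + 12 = (w + 4)*(w^2 - 4*w + 3) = (w - 1)*(w + 4)*(w - 3)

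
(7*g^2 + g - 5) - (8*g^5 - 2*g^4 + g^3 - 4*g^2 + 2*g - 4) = -8*g^5 + 2*g^4 - g^3 + 11*g^2 - g - 1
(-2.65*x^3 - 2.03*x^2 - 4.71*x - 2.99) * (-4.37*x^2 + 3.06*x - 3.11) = 11.5805*x^5 + 0.7621*x^4 + 22.6124*x^3 + 4.967*x^2 + 5.4987*x + 9.2989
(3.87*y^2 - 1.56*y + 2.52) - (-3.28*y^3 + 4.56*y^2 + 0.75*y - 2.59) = 3.28*y^3 - 0.69*y^2 - 2.31*y + 5.11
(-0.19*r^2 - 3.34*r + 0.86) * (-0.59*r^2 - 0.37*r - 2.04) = 0.1121*r^4 + 2.0409*r^3 + 1.116*r^2 + 6.4954*r - 1.7544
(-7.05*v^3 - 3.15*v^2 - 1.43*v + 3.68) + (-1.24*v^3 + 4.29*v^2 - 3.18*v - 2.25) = -8.29*v^3 + 1.14*v^2 - 4.61*v + 1.43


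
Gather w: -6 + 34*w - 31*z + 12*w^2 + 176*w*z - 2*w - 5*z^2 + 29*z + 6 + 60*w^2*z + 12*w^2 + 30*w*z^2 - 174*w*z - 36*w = w^2*(60*z + 24) + w*(30*z^2 + 2*z - 4) - 5*z^2 - 2*z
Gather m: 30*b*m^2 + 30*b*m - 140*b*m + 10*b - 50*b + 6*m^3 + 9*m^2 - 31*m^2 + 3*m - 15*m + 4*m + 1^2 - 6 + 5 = -40*b + 6*m^3 + m^2*(30*b - 22) + m*(-110*b - 8)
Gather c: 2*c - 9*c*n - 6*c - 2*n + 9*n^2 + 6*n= c*(-9*n - 4) + 9*n^2 + 4*n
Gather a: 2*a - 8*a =-6*a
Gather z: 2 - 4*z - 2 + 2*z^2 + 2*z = 2*z^2 - 2*z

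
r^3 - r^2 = r^2*(r - 1)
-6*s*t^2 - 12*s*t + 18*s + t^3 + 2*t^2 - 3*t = (-6*s + t)*(t - 1)*(t + 3)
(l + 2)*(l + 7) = l^2 + 9*l + 14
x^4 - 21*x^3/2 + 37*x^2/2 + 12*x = x*(x - 8)*(x - 3)*(x + 1/2)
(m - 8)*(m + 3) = m^2 - 5*m - 24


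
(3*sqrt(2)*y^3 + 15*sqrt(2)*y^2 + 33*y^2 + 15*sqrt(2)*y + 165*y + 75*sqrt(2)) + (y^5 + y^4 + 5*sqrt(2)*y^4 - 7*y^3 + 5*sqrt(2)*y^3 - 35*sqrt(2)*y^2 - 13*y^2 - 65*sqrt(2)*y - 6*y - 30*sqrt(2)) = y^5 + y^4 + 5*sqrt(2)*y^4 - 7*y^3 + 8*sqrt(2)*y^3 - 20*sqrt(2)*y^2 + 20*y^2 - 50*sqrt(2)*y + 159*y + 45*sqrt(2)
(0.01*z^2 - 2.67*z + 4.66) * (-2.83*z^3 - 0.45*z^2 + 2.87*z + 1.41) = -0.0283*z^5 + 7.5516*z^4 - 11.9576*z^3 - 9.7458*z^2 + 9.6095*z + 6.5706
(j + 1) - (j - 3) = 4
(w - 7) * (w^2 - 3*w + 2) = w^3 - 10*w^2 + 23*w - 14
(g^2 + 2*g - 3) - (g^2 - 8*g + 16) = 10*g - 19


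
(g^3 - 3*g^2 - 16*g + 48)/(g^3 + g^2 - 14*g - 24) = (g^2 + g - 12)/(g^2 + 5*g + 6)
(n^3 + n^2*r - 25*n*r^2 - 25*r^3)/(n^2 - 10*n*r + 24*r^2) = (n^3 + n^2*r - 25*n*r^2 - 25*r^3)/(n^2 - 10*n*r + 24*r^2)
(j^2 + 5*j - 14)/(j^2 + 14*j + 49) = (j - 2)/(j + 7)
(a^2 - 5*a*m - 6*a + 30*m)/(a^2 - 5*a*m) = (a - 6)/a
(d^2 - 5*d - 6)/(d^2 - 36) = (d + 1)/(d + 6)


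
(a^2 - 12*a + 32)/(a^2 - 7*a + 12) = (a - 8)/(a - 3)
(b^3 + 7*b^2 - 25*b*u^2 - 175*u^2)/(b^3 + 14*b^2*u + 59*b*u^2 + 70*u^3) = (b^2 - 5*b*u + 7*b - 35*u)/(b^2 + 9*b*u + 14*u^2)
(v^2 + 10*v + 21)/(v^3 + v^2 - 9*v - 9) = (v + 7)/(v^2 - 2*v - 3)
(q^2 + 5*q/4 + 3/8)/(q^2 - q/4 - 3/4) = (q + 1/2)/(q - 1)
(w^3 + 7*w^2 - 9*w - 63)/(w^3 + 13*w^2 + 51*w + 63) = (w - 3)/(w + 3)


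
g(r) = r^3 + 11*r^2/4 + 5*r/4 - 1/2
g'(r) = 3*r^2 + 11*r/2 + 5/4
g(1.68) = 14.10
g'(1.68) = 18.96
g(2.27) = 28.21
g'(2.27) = 29.19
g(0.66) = 1.81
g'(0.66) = 6.19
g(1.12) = 5.75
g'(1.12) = 11.17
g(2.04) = 21.98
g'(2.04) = 24.95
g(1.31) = 8.10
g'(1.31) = 13.60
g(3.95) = 108.97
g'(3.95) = 69.78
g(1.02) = 4.70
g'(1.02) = 9.98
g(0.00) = -0.50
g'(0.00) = 1.25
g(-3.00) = -6.50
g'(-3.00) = 11.75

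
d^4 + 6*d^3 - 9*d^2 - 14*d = d*(d - 2)*(d + 1)*(d + 7)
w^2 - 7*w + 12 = (w - 4)*(w - 3)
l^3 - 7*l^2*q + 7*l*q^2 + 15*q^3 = (l - 5*q)*(l - 3*q)*(l + q)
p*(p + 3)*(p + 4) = p^3 + 7*p^2 + 12*p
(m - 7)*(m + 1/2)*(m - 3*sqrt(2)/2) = m^3 - 13*m^2/2 - 3*sqrt(2)*m^2/2 - 7*m/2 + 39*sqrt(2)*m/4 + 21*sqrt(2)/4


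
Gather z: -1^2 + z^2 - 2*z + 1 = z^2 - 2*z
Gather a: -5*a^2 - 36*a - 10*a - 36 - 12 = -5*a^2 - 46*a - 48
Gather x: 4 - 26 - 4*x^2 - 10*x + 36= -4*x^2 - 10*x + 14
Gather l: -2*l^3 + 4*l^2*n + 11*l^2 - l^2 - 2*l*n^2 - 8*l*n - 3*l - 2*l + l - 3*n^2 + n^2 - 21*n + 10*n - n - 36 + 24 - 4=-2*l^3 + l^2*(4*n + 10) + l*(-2*n^2 - 8*n - 4) - 2*n^2 - 12*n - 16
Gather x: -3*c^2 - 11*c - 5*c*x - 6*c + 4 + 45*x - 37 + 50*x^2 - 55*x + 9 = -3*c^2 - 17*c + 50*x^2 + x*(-5*c - 10) - 24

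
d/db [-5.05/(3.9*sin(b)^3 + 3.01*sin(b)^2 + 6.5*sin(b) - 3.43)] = (59.085*sin(b)^2 + 30.401*sin(b) + 32.825)*cos(b)/(3.9*sin(b)^3 + 3.01*sin(b)^2 + 6.5*sin(b) - 3.43)^2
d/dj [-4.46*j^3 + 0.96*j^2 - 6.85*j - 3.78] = -13.38*j^2 + 1.92*j - 6.85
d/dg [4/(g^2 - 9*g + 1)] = 4*(9 - 2*g)/(g^2 - 9*g + 1)^2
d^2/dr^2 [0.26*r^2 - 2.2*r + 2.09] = 0.520000000000000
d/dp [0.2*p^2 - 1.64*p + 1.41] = 0.4*p - 1.64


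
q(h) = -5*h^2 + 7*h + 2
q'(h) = 7 - 10*h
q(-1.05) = -10.86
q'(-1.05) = 17.50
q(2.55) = -12.66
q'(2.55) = -18.50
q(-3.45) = -81.66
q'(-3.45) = 41.50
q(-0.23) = 0.13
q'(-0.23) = 9.30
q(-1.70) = -24.35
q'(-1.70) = 24.00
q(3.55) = -36.16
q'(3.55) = -28.50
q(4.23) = -57.85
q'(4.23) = -35.30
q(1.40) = 2.00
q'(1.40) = -7.00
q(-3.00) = -64.00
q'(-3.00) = 37.00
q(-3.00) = -64.00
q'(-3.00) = 37.00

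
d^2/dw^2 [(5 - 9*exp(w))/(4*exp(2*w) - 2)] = (-36*exp(4*w) + 80*exp(3*w) - 108*exp(2*w) + 40*exp(w) - 9)*exp(w)/(2*(8*exp(6*w) - 12*exp(4*w) + 6*exp(2*w) - 1))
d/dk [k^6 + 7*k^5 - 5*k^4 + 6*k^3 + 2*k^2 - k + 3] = 6*k^5 + 35*k^4 - 20*k^3 + 18*k^2 + 4*k - 1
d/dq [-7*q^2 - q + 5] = -14*q - 1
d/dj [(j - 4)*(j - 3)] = 2*j - 7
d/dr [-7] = 0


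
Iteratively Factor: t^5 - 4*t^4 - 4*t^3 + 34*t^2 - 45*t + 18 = (t + 3)*(t^4 - 7*t^3 + 17*t^2 - 17*t + 6) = (t - 2)*(t + 3)*(t^3 - 5*t^2 + 7*t - 3) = (t - 3)*(t - 2)*(t + 3)*(t^2 - 2*t + 1) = (t - 3)*(t - 2)*(t - 1)*(t + 3)*(t - 1)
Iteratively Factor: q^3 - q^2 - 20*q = (q)*(q^2 - q - 20) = q*(q - 5)*(q + 4)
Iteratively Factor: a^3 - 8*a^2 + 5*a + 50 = (a - 5)*(a^2 - 3*a - 10) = (a - 5)*(a + 2)*(a - 5)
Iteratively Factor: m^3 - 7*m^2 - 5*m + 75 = (m - 5)*(m^2 - 2*m - 15) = (m - 5)*(m + 3)*(m - 5)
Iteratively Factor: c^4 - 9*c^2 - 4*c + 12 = (c + 2)*(c^3 - 2*c^2 - 5*c + 6) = (c - 3)*(c + 2)*(c^2 + c - 2) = (c - 3)*(c + 2)^2*(c - 1)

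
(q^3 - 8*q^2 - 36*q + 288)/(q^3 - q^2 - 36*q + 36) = (q - 8)/(q - 1)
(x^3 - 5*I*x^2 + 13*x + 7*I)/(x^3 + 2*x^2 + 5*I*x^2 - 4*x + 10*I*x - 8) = (x^2 - 6*I*x + 7)/(x^2 + x*(2 + 4*I) + 8*I)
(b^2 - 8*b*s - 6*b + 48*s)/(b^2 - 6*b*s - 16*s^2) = (b - 6)/(b + 2*s)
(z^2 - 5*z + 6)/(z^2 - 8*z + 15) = (z - 2)/(z - 5)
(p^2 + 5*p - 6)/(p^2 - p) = (p + 6)/p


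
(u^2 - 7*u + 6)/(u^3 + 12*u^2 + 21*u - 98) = (u^2 - 7*u + 6)/(u^3 + 12*u^2 + 21*u - 98)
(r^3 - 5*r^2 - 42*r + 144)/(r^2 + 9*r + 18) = (r^2 - 11*r + 24)/(r + 3)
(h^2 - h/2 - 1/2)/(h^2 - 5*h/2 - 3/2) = (h - 1)/(h - 3)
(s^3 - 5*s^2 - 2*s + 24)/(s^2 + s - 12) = (s^2 - 2*s - 8)/(s + 4)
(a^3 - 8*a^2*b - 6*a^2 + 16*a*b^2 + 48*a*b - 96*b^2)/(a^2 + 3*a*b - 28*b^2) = (a^2 - 4*a*b - 6*a + 24*b)/(a + 7*b)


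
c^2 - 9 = (c - 3)*(c + 3)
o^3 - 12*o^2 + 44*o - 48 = (o - 6)*(o - 4)*(o - 2)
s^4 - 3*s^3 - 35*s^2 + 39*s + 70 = (s - 7)*(s - 2)*(s + 1)*(s + 5)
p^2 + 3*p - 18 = (p - 3)*(p + 6)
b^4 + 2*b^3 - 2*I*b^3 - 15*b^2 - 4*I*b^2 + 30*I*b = b*(b - 3)*(b + 5)*(b - 2*I)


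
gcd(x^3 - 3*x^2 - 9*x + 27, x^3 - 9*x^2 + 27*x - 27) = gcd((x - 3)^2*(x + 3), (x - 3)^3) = x^2 - 6*x + 9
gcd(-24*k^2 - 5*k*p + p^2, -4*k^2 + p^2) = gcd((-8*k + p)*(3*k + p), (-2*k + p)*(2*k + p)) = 1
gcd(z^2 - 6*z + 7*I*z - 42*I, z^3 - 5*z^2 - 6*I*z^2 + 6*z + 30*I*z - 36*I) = 1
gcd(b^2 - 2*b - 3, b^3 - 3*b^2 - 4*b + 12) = b - 3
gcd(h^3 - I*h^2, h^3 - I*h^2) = h^3 - I*h^2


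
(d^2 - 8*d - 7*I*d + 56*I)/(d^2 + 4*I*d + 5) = (d^2 - 8*d - 7*I*d + 56*I)/(d^2 + 4*I*d + 5)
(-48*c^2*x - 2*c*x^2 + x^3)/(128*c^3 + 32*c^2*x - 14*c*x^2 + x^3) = x*(6*c + x)/(-16*c^2 - 6*c*x + x^2)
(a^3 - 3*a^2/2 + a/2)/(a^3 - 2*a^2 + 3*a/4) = 2*(a - 1)/(2*a - 3)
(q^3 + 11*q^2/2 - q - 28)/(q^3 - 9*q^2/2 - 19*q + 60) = (2*q^2 + 3*q - 14)/(2*q^2 - 17*q + 30)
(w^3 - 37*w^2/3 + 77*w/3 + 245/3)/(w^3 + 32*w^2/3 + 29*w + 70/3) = (w^2 - 14*w + 49)/(w^2 + 9*w + 14)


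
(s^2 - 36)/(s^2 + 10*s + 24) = (s - 6)/(s + 4)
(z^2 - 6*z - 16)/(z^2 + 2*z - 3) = (z^2 - 6*z - 16)/(z^2 + 2*z - 3)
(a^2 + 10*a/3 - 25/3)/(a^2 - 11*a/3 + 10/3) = (a + 5)/(a - 2)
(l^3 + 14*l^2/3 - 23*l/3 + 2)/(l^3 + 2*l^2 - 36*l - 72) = (3*l^2 - 4*l + 1)/(3*(l^2 - 4*l - 12))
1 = 1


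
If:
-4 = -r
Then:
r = 4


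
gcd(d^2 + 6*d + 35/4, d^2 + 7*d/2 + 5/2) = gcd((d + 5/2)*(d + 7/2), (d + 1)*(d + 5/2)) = d + 5/2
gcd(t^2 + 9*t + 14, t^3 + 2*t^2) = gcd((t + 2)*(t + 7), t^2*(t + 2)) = t + 2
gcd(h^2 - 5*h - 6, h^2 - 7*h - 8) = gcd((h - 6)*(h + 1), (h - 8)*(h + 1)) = h + 1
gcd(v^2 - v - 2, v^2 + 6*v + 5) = v + 1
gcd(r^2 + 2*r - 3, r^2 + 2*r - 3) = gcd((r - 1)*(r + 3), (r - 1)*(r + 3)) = r^2 + 2*r - 3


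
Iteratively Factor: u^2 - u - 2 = (u - 2)*(u + 1)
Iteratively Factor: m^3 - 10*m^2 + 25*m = (m - 5)*(m^2 - 5*m) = m*(m - 5)*(m - 5)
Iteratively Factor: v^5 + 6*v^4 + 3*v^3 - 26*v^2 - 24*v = (v)*(v^4 + 6*v^3 + 3*v^2 - 26*v - 24) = v*(v + 3)*(v^3 + 3*v^2 - 6*v - 8) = v*(v - 2)*(v + 3)*(v^2 + 5*v + 4) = v*(v - 2)*(v + 1)*(v + 3)*(v + 4)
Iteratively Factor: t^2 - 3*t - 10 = (t + 2)*(t - 5)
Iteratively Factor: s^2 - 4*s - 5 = (s - 5)*(s + 1)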